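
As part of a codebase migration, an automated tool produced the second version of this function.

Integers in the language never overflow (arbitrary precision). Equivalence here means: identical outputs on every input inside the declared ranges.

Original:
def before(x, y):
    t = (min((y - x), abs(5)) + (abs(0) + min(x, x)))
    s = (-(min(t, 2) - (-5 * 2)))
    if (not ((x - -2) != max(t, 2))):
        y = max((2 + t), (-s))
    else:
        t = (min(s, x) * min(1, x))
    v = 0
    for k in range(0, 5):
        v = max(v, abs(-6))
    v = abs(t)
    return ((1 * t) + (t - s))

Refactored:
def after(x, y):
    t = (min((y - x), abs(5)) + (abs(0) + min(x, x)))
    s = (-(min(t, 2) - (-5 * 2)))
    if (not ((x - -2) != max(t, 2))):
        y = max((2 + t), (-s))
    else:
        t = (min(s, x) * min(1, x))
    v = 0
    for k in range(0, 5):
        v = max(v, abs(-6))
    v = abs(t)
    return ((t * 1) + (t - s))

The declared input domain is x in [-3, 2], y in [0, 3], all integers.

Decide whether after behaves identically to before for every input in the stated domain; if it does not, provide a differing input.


This is a faithful refactor — same computation, different form, but the computed results match everywhere.
One worked example (x=-3, y=0) — before: t := 0 | s := -10 | (not ((x - -2) != max(t, 2))): false | t := 30 | v := 0 | iter k=0: | v := 6 | iter k=1: | v := 6 | iter k=2: | v := 6 | iter k=3: | v := 6 | iter k=4: | v := 6 | v := 30 | result 70; after: t := 0 | s := -10 | (not ((x - -2) != max(t, 2))): false | t := 30 | v := 0 | iter k=0: | v := 6 | iter k=1: | v := 6 | iter k=2: | v := 6 | iter k=3: | v := 6 | iter k=4: | v := 6 | v := 30 | result 70; agreement on 70.
Across all 24 domain points the two functions coincide.
verdict: equivalent


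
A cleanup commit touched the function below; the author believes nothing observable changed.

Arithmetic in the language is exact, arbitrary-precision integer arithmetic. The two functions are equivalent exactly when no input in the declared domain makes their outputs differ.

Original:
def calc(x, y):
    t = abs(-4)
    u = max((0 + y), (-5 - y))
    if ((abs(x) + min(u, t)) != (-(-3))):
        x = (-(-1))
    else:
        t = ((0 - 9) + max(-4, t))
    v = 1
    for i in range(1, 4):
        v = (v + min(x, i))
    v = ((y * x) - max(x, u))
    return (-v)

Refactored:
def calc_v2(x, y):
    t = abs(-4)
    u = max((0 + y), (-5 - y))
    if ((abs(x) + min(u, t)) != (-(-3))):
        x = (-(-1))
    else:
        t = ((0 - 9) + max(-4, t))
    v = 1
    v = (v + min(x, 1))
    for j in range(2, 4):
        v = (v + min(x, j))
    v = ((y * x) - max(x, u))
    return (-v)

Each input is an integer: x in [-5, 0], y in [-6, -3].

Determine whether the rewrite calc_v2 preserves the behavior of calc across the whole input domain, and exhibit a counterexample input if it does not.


Changes here: min/max/abs usage differs, and local variable names differ, and constant usage differs, and arithmetic usage differs, and loop structure differs, and statement counts differ; the full 24-point sweep finds no disagreement.
verdict: equivalent


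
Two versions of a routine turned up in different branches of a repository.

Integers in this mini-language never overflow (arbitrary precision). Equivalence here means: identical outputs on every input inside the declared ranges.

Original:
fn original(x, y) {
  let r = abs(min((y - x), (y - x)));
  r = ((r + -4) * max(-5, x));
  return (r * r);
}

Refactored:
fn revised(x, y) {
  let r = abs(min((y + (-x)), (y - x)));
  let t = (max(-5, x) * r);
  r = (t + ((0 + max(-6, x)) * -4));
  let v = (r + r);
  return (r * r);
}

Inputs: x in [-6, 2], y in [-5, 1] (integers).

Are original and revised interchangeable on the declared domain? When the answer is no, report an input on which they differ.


Evaluate both at x=-6, y=-5.
original: r := 1 | r := 15 | result 225
revised: r := 1 | t := -5 | r := 19 | v := 38 | result 361
225 and 361 differ, so these are not the same function on this domain.
verdict: not equivalent; witness: x=-6, y=-5


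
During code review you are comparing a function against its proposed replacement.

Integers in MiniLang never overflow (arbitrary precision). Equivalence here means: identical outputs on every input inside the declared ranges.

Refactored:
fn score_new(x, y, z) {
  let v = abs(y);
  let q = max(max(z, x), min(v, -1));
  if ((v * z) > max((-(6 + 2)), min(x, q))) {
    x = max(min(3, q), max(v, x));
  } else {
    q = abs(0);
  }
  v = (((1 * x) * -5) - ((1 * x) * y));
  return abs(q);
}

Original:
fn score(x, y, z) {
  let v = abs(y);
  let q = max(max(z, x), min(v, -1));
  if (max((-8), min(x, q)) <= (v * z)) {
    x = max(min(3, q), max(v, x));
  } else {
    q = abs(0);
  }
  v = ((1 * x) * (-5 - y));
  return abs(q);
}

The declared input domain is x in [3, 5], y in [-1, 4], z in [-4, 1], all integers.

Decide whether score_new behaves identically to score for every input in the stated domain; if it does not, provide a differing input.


x=3, y=3, z=1 yields 3 from score but 0 from score_new.
verdict: not equivalent; witness: x=3, y=3, z=1


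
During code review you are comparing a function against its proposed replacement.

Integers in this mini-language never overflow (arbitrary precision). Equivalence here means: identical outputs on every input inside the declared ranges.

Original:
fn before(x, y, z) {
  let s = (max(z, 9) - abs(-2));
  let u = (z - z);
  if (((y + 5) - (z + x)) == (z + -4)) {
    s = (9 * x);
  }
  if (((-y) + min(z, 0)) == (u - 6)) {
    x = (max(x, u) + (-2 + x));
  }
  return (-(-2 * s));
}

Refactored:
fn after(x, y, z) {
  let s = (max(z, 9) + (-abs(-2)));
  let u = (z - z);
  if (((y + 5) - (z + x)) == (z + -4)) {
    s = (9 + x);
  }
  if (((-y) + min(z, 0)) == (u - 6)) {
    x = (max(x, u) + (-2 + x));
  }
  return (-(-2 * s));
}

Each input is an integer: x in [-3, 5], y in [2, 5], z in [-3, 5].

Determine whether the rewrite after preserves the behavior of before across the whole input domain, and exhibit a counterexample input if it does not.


There is a counterexample at x=1, y=2, z=5: 18 on one side, 20 on the other.
before: s becomes 7; next u becomes 0; next (((y + 5) - (z + x)) == (z + -4)) evaluates to true; next s becomes 9; next (((-y) + min(z, 0)) == (u - 6)) evaluates to false; next final value 18
after: s becomes 7; next u becomes 0; next (((y + 5) - (z + x)) == (z + -4)) evaluates to true; next s becomes 10; next (((-y) + min(z, 0)) == (u - 6)) evaluates to false; next final value 20
verdict: not equivalent; witness: x=1, y=2, z=5


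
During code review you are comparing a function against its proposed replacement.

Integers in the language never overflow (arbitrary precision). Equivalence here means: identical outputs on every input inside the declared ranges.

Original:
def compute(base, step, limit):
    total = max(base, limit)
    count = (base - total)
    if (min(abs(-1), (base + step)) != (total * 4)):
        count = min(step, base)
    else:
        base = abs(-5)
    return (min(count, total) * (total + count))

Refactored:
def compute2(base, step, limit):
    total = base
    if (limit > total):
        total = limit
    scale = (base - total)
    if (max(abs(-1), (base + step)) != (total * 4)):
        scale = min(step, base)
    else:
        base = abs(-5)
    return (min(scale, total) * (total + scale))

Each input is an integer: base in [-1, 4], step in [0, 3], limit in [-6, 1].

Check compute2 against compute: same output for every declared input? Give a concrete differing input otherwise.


The rewrite breaks on base=1, step=3, limit=-6, where the results are 2 and 0.
compute: total becomes 1; next count becomes 0; next (min(abs(-1), (base + step)) != (total * 4)) evaluates to true; next count becomes 1; next final value 2
compute2: total becomes 1; next (limit > total) evaluates to false; next scale becomes 0; next (max(abs(-1), (base + step)) != (total * 4)) evaluates to false; next base becomes 5; next final value 0
verdict: not equivalent; witness: base=1, step=3, limit=-6


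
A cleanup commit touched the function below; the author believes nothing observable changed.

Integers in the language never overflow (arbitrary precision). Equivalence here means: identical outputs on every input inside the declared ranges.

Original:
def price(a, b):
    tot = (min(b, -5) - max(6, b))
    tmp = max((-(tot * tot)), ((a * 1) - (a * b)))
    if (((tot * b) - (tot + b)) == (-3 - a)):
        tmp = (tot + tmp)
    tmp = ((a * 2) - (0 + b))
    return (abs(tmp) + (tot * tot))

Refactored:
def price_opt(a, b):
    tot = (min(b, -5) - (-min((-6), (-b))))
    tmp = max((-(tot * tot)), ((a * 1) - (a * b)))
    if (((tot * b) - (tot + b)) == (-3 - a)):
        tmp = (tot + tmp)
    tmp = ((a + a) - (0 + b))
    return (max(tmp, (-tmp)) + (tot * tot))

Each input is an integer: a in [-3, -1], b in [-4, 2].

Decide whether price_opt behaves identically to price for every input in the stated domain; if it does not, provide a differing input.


This is a faithful refactor — constant usage differs; and min/max/abs usage differs; and arithmetic usage differs, but the computed results match everywhere.
Tracing a=-2, b=-1: price: tot=-11, then tmp=-4, then (((tot * b) - (tot + b)) == (-3 - a)) is false, then tmp=-3, then returns 124 | price_opt: tot=-11, then tmp=-4, then (((tot * b) - (tot + b)) == (-3 - a)) is false, then tmp=-3, then returns 124 — matching result 124.
An exhaustive pass over the 21 declared inputs shows identical outputs.
verdict: equivalent


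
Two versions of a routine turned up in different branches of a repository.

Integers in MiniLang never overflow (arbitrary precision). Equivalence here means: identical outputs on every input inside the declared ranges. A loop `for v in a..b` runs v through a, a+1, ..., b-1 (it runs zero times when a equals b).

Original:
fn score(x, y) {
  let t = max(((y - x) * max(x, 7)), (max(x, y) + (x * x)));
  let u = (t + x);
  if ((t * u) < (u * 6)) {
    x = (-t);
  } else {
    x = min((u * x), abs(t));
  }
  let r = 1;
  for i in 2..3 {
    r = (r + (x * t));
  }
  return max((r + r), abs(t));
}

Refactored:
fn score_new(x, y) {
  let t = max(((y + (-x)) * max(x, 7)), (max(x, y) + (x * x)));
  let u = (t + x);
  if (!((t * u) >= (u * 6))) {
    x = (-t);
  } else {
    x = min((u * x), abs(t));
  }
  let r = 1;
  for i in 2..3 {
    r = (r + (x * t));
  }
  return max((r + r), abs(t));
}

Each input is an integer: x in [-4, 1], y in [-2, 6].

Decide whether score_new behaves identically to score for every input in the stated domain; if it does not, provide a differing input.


Differences: boolean connective usage differs, comparison usage differs, arithmetic usage differs — yet all 54 inputs agree.
verdict: equivalent


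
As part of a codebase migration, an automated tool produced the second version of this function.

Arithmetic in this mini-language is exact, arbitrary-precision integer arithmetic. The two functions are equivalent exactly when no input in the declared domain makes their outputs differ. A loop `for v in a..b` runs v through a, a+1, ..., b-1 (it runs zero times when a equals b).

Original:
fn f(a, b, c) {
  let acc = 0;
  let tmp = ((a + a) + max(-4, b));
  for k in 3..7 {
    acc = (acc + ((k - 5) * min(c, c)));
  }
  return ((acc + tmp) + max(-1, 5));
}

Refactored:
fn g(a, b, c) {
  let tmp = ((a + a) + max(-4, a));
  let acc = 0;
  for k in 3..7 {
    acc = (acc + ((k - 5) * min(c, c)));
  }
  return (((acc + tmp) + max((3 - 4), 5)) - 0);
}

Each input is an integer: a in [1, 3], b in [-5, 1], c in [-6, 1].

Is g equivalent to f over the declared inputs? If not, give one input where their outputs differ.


Input a=1, b=-5, c=-6: 15 from f versus 20 from g.
verdict: not equivalent; witness: a=1, b=-5, c=-6


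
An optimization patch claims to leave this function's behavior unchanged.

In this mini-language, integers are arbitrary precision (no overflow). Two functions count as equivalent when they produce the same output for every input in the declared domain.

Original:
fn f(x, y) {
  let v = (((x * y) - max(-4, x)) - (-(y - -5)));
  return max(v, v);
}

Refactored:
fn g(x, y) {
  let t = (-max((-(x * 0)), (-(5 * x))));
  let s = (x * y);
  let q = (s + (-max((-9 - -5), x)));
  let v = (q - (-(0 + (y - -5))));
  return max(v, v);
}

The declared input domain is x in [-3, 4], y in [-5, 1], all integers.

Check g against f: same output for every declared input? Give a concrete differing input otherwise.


Changes here: constant usage differs; and arithmetic usage differs; and min/max/abs usage differs; and local variable names differ; and statement counts differ; the full 56-point sweep finds no disagreement.
verdict: equivalent


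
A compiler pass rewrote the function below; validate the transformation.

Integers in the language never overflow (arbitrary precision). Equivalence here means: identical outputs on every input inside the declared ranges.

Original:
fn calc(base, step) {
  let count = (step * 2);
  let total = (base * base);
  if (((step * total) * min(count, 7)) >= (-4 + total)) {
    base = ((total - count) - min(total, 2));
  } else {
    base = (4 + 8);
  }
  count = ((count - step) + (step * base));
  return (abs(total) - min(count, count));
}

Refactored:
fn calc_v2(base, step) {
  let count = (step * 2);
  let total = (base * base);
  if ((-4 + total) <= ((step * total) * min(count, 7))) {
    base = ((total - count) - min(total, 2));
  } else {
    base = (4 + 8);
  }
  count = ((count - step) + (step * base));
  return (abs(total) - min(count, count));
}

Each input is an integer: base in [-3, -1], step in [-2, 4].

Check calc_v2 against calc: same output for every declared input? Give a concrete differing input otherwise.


Equivalent — the differences include comparison usage differs, yet no declared input distinguishes the two.
One worked example (base=-2, step=1) — calc: count := 2 | total := 4 | (((step * total) * min(count, 7)) >= (-4 + total)): true | base := 0 | count := 1 | result 3; calc_v2: count := 2 | total := 4 | ((-4 + total) <= ((step * total) * min(count, 7))): true | base := 0 | count := 1 | result 3; agreement on 3.
Across all 21 domain points the two functions coincide.
verdict: equivalent


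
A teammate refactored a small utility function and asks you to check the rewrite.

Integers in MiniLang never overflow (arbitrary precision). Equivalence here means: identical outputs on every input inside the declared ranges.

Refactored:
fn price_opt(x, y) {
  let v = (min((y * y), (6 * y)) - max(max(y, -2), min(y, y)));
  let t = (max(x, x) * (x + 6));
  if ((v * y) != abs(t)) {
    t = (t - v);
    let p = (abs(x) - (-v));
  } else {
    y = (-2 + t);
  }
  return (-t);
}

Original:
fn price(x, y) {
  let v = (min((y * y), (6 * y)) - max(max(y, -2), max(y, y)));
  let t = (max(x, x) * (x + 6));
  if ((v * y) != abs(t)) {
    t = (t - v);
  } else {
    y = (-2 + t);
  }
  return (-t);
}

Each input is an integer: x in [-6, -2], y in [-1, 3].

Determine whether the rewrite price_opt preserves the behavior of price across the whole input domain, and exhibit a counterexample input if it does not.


The edit looks behavioral (`max(y, y)` became `min(y, y)`), but over these ranges it never changes the outcome; all 25 inputs agree.
verdict: equivalent


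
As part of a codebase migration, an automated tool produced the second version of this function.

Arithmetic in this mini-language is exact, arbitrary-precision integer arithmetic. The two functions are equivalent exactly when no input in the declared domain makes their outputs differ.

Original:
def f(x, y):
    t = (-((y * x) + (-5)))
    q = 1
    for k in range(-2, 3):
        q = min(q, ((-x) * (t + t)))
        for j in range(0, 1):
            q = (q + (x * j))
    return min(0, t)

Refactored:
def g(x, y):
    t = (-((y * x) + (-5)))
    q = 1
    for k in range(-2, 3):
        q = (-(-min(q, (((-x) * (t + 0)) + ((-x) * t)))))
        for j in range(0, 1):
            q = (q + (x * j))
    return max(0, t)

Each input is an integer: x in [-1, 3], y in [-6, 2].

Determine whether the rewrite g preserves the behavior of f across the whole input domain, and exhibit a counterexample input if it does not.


On input x=-1, y=-6, f returns -1 while g returns 0.
verdict: not equivalent; witness: x=-1, y=-6


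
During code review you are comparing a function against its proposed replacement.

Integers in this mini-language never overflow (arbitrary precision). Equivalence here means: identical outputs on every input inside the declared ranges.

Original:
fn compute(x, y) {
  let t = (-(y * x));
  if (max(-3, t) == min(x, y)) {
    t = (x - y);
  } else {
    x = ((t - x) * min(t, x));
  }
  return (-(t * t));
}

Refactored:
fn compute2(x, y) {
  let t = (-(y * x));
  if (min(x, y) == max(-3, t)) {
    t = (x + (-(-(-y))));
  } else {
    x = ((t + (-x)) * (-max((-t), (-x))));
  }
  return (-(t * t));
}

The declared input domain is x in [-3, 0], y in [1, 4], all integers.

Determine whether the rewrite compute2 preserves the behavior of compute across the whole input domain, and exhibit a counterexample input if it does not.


Changes here: arithmetic usage differs, and min/max/abs usage differs; the full 16-point sweep finds no disagreement.
verdict: equivalent


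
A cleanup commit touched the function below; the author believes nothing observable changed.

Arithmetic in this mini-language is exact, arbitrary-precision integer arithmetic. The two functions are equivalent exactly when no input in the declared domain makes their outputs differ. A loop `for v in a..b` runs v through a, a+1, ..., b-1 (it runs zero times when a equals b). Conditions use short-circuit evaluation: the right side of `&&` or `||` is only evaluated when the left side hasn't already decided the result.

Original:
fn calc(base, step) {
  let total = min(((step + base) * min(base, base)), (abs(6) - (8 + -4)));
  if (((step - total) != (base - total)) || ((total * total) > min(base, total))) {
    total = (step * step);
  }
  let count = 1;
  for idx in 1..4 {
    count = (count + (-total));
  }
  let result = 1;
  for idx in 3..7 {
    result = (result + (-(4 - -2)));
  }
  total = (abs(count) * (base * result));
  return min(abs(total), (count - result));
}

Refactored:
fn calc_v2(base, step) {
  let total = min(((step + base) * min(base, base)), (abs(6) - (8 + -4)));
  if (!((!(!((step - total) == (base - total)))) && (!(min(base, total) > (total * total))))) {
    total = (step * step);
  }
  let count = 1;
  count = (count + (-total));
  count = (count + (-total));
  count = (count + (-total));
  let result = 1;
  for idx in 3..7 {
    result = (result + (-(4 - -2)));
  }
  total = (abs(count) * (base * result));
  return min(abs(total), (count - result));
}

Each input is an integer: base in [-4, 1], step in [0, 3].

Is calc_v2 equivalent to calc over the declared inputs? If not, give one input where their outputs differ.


The rewrite breaks on base=1, step=1, where the results are 21 and 18.
calc: total becomes 2; next (((step - total) != (base - total)) || ((total * total) > min(base, total))) evaluates to true; next total becomes 1; next count becomes 1; next at idx=1:; next count becomes 0; next at idx=2:; next count becomes -1; next at idx=3:; next count becomes -2; next result becomes 1; next at idx=3:; next result becomes -5; next at idx=4:; next result becomes -11; next at idx=5:; next result becomes -17; next at idx=6:; next result becomes -23; next total becomes -46; next final value 21
calc_v2: total becomes 2; next (!((!(!((step - total) == (base - total)))) && (!(min(base, total) > (total * total))))) evaluates to false; next count becomes 1; next count becomes -1; next count becomes -3; next count becomes -5; next result becomes 1; next at idx=3:; next result becomes -5; next at idx=4:; next result becomes -11; next at idx=5:; next result becomes -17; next at idx=6:; next result becomes -23; next total becomes -115; next final value 18
verdict: not equivalent; witness: base=1, step=1


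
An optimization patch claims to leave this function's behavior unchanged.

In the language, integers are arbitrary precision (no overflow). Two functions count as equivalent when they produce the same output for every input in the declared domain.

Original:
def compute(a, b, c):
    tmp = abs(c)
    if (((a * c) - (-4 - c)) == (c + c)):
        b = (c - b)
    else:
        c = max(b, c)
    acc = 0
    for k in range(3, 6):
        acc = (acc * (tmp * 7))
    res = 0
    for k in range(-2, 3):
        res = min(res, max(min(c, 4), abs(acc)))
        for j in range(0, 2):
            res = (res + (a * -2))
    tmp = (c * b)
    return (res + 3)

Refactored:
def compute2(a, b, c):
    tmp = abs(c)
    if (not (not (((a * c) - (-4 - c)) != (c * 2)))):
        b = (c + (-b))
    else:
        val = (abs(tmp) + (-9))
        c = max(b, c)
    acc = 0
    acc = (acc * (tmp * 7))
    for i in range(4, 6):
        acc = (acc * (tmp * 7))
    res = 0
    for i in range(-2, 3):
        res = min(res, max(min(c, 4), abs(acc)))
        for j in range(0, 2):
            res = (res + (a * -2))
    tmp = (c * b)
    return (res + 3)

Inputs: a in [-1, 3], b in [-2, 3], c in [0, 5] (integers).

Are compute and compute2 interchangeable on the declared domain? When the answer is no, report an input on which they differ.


The rewrite breaks on a=-1, b=1, c=0, where the results are 8 and 7.
compute: tmp becomes 0; next (((a * c) - (-4 - c)) == (c + c)) evaluates to false; next c becomes 1; next acc becomes 0; next at k=3:; next acc becomes 0; next at k=4:; next acc becomes 0; next at k=5:; next acc becomes 0; next res becomes 0; next at k=-2:; next res becomes 0; next at j=0:; next res becomes 2; next at j=1:; next res becomes 4; next at k=-1:; next res becomes 1; next at j=0:; next res becomes 3; next at j=1:; next res becomes 5; next at k=0:; next res becomes 1; next at j=0:; next res becomes 3; next at j=1:; next res becomes 5; next at k=1:; next res becomes 1; next at j=0:; next res becomes 3; next at j=1:; next res becomes 5; next at k=2:; next res becomes 1; next at j=0:; next res becomes 3; next at j=1:; next res becomes 5; next tmp becomes 1; next final value 8
compute2: tmp becomes 0; next (not (not (((a * c) - (-4 - c)) != (c * 2)))) evaluates to true; next b becomes -1; next acc becomes 0; next acc becomes 0; next at i=4:; next acc becomes 0; next at i=5:; next acc becomes 0; next res becomes 0; next at i=-2:; next res becomes 0; next at j=0:; next res becomes 2; next at j=1:; next res becomes 4; next at i=-1:; next res becomes 0; next at j=0:; next res becomes 2; next at j=1:; next res becomes 4; next at i=0:; next res becomes 0; next at j=0:; next res becomes 2; next at j=1:; next res becomes 4; next at i=1:; next res becomes 0; next at j=0:; next res becomes 2; next at j=1:; next res becomes 4; next at i=2:; next res becomes 0; next at j=0:; next res becomes 2; next at j=1:; next res becomes 4; next tmp becomes 0; next final value 7
verdict: not equivalent; witness: a=-1, b=1, c=0


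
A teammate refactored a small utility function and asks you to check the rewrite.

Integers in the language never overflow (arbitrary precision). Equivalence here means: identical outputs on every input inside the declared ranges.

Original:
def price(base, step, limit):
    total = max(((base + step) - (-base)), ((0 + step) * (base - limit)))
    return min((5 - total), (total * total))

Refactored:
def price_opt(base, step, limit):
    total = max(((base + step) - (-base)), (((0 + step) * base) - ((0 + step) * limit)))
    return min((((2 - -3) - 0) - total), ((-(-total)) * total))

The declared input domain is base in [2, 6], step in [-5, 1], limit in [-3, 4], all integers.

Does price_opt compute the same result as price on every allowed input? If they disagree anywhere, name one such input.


The two are interchangeable: constant usage differs, plus arithmetic usage differs, and every declared input agrees.
One worked example (base=4, step=1, limit=4) — price: total becomes 9; next final value -4; price_opt: total becomes 9; next final value -4; agreement on -4.
An exhaustive pass over the 280 declared inputs shows identical outputs.
verdict: equivalent


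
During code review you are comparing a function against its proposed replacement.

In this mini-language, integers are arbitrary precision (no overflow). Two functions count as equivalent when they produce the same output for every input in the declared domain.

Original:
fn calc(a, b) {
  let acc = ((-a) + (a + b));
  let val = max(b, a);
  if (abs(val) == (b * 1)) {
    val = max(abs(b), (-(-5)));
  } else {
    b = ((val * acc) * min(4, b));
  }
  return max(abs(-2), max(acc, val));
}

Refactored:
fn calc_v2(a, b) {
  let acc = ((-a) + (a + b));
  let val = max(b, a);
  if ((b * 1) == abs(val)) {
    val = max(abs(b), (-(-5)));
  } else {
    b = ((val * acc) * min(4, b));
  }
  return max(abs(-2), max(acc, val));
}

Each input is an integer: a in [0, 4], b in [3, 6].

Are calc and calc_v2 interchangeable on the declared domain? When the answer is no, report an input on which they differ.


This is a faithful refactor — same computation, different form, but the computed results match everywhere.
As a probe, take a=2, b=5: calc runs acc = 5; val = 5; (abs(val) == (b * 1)) -> true; val = 5; return 5; calc_v2 runs acc = 5; val = 5; ((b * 1) == abs(val)) -> true; val = 5; return 5; both end at 5.
Across all 20 domain points the two functions coincide.
verdict: equivalent


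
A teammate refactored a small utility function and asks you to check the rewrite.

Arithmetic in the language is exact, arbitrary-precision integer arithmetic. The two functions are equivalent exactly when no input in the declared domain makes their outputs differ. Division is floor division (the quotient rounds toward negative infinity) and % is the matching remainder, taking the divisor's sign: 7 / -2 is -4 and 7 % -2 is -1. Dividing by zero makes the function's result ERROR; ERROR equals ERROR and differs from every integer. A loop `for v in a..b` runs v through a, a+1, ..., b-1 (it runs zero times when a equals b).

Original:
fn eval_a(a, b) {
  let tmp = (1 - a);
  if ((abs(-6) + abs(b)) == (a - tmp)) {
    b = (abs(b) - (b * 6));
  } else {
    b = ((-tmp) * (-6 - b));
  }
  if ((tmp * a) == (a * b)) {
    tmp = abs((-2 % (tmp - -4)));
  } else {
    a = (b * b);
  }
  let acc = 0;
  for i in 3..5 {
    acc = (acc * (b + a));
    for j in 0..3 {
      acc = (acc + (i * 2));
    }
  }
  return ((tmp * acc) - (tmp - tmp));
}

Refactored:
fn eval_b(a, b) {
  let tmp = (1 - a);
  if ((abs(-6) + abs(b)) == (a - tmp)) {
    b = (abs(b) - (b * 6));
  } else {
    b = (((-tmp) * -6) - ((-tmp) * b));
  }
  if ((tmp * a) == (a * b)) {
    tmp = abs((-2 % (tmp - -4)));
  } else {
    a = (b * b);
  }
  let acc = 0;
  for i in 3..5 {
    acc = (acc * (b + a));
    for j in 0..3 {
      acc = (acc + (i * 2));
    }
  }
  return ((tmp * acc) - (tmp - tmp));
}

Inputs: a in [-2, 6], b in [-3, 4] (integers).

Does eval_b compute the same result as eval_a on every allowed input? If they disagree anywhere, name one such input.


Reading the diff, among the changes: arithmetic usage differs.
As a probe, take a=6, b=4: eval_a runs tmp = -5; ((abs(-6) + abs(b)) == (a - tmp)) -> false; b = -50; ((tmp * a) == (a * b)) -> false; a = 2500; acc = 0; [i=3]; acc = 0; [j=0]; acc = 6; [j=1]; acc = 12; [j=2]; acc = 18; [i=4]; acc = 44100; [j=0]; acc = 44108; [j=1]; acc = 44116; [j=2]; acc = 44124; return -220620; eval_b runs tmp = -5; ((abs(-6) + abs(b)) == (a - tmp)) -> false; b = -50; ((tmp * a) == (a * b)) -> false; a = 2500; acc = 0; [i=3]; acc = 0; [j=0]; acc = 6; [j=1]; acc = 12; [j=2]; acc = 18; [i=4]; acc = 44100; [j=0]; acc = 44108; [j=1]; acc = 44116; [j=2]; acc = 44124; return -220620; both end at -220620.
Checked all 72 inputs in the declared domain: the outputs agree on every one.
verdict: equivalent


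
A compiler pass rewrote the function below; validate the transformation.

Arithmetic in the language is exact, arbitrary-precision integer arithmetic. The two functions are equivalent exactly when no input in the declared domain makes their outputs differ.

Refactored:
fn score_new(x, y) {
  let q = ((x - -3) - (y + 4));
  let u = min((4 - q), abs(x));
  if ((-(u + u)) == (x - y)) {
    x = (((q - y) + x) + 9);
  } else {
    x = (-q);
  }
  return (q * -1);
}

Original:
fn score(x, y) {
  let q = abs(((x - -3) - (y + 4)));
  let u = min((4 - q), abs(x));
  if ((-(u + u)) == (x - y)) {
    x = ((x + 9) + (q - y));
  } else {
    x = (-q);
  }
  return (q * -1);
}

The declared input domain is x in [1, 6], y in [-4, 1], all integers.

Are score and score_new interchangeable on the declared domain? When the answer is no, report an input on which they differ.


At x=1, y=1: score gives -1, score_new gives 1.
verdict: not equivalent; witness: x=1, y=1


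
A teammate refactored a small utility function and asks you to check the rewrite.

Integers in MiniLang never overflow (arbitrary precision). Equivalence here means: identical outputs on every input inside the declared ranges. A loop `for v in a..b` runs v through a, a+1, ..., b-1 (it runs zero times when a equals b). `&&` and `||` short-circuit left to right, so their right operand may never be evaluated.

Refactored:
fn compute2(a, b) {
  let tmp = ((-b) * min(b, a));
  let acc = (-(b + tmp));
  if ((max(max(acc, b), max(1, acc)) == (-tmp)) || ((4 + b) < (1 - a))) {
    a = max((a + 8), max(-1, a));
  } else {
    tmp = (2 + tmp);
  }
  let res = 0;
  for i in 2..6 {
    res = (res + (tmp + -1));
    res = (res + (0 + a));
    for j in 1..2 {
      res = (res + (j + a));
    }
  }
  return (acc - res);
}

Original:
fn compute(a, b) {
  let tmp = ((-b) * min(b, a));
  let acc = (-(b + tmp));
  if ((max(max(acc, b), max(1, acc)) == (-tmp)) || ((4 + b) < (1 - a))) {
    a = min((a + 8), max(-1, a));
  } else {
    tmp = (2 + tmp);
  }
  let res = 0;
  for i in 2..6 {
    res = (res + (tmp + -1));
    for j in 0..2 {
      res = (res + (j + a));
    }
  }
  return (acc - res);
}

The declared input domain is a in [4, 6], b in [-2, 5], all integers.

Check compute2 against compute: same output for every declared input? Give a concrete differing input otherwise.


The rewrite breaks on a=4, b=1, where the results are -28 and -92.
compute: tmp becomes -1; next acc becomes 0; next ((max(max(acc, b), max(1, acc)) == (-tmp)) || ((4 + b) < (1 - a))) evaluates to true; next a becomes 4; next res becomes 0; next at i=2:; next res becomes -2; next at j=0:; next res becomes 2; next at j=1:; next res becomes 7; next at i=3:; next res becomes 5; next at j=0:; next res becomes 9; next at j=1:; next res becomes 14; next at i=4:; next res becomes 12; next at j=0:; next res becomes 16; next at j=1:; next res becomes 21; next at i=5:; next res becomes 19; next at j=0:; next res becomes 23; next at j=1:; next res becomes 28; next final value -28
compute2: tmp becomes -1; next acc becomes 0; next ((max(max(acc, b), max(1, acc)) == (-tmp)) || ((4 + b) < (1 - a))) evaluates to true; next a becomes 12; next res becomes 0; next at i=2:; next res becomes -2; next res becomes 10; next at j=1:; next res becomes 23; next at i=3:; next res becomes 21; next res becomes 33; next at j=1:; next res becomes 46; next at i=4:; next res becomes 44; next res becomes 56; next at j=1:; next res becomes 69; next at i=5:; next res becomes 67; next res becomes 79; next at j=1:; next res becomes 92; next final value -92
verdict: not equivalent; witness: a=4, b=1


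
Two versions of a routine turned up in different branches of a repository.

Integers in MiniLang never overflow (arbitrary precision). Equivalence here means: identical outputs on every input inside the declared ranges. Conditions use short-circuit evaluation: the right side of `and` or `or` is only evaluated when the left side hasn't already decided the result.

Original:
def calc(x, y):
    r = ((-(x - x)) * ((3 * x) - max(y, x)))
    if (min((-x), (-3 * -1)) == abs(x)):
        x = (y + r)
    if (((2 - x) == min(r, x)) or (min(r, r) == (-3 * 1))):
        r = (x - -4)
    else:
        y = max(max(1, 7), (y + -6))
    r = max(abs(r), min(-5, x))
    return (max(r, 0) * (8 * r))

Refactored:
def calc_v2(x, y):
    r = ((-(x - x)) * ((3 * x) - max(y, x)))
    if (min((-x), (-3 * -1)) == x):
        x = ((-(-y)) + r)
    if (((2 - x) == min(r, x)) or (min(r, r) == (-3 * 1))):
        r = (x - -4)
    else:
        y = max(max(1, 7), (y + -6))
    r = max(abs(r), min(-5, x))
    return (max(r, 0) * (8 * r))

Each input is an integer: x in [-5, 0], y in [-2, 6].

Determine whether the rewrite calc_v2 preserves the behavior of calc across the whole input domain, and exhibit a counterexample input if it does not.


The rewrite breaks on x=-3, y=2, where the results are 288 and 0.
calc: r=0, then (min((-x), (-3 * -1)) == abs(x)) is true, then x=2, then (((2 - x) == min(r, x)) or (min(r, r) == (-3 * 1))) is true, then r=6, then r=6, then returns 288
calc_v2: r=0, then (min((-x), (-3 * -1)) == x) is false, then (((2 - x) == min(r, x)) or (min(r, r) == (-3 * 1))) is false, then y=7, then r=0, then returns 0
verdict: not equivalent; witness: x=-3, y=2


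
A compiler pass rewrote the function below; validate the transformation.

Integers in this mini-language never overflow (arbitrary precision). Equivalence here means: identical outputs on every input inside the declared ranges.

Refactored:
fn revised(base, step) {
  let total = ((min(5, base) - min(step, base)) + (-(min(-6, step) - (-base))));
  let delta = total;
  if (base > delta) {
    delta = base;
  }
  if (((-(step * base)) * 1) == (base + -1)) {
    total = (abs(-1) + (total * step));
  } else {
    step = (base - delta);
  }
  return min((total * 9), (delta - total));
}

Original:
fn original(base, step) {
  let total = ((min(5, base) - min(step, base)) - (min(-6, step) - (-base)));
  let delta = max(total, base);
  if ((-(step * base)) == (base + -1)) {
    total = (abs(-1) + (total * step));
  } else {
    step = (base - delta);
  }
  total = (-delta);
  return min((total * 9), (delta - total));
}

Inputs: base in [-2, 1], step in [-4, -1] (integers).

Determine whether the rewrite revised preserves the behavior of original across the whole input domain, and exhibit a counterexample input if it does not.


There is a counterexample at base=-2, step=-4: -90 on one side, 0 on the other.
original: total becomes 10; next delta becomes 10; next ((-(step * base)) == (base + -1)) evaluates to false; next step becomes -12; next total becomes -10; next final value -90
revised: total becomes 10; next delta becomes 10; next (base > delta) evaluates to false; next (((-(step * base)) * 1) == (base + -1)) evaluates to false; next step becomes -12; next final value 0
verdict: not equivalent; witness: base=-2, step=-4


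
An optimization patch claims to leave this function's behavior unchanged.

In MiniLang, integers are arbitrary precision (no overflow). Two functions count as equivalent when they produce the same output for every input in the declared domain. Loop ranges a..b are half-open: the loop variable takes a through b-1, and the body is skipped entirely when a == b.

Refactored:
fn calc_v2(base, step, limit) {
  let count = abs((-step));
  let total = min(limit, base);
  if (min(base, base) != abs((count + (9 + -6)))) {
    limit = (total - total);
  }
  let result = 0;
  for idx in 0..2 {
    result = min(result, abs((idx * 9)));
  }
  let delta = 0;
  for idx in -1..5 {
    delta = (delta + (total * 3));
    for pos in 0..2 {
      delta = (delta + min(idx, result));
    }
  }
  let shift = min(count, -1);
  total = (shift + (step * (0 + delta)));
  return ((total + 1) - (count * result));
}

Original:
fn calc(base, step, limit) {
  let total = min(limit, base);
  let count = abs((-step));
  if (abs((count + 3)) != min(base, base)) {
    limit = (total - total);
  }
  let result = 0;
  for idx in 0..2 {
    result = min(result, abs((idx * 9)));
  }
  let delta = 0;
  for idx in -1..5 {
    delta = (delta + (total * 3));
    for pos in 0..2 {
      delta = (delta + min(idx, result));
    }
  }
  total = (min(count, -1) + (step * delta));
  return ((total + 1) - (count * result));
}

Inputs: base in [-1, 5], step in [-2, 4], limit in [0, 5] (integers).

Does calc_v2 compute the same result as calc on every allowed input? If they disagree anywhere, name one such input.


Changes here: local variable names differ; arithmetic usage differs; constant usage differs; statement counts differ; the full 294-point sweep finds no disagreement.
verdict: equivalent


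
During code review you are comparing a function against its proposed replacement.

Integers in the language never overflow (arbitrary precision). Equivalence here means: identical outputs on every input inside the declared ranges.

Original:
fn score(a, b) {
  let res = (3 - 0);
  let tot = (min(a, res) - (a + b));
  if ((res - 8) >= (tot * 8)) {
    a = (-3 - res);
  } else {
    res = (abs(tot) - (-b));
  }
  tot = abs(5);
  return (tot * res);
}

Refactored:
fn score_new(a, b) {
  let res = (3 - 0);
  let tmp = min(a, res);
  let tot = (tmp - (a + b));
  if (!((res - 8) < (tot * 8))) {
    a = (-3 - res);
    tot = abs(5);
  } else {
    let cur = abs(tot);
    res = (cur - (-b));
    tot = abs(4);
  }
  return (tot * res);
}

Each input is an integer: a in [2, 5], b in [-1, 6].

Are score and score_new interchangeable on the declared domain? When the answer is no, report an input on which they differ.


a=4, b=-1 yields -5 from score but -4 from score_new.
verdict: not equivalent; witness: a=4, b=-1


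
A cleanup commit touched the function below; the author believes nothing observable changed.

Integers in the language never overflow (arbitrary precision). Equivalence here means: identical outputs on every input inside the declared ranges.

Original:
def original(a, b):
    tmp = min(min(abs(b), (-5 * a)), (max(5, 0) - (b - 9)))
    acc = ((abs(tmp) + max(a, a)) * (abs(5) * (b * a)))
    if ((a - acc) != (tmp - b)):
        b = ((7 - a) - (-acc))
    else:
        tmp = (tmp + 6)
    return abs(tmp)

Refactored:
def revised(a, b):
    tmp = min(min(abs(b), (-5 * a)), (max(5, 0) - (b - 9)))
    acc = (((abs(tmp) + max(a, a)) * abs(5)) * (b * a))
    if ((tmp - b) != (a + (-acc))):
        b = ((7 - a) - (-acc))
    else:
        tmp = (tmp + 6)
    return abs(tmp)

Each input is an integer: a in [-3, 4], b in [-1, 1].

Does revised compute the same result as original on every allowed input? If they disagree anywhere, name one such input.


The two are interchangeable: arithmetic usage differs, and every declared input agrees.
One worked example (a=1, b=1) — original: tmp = -5; acc = 30; ((a - acc) != (tmp - b)) -> true; b = 36; return 5; revised: tmp = -5; acc = 30; ((tmp - b) != (a + (-acc))) -> true; b = 36; return 5; agreement on 5.
Checked all 24 inputs in the declared domain: the outputs agree on every one.
verdict: equivalent


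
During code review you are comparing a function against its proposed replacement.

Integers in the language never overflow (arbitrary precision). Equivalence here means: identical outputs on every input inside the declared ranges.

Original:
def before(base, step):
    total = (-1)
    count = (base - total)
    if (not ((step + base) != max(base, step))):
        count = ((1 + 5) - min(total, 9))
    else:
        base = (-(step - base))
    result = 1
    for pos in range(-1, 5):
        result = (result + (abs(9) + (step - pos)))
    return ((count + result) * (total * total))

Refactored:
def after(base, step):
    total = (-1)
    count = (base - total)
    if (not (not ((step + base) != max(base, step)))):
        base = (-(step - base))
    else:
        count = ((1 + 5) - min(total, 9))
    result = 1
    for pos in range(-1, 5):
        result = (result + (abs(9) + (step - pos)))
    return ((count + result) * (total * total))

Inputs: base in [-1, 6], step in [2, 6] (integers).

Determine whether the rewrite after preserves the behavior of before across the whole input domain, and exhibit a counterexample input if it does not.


The two are interchangeable: boolean connective usage differs, and every declared input agrees.
Spot check at base=-1, step=6 — before: total=-1, then count=0, then (not ((step + base) != max(base, step))) is false, then base=-7, then result=1, then (pos=-1), then result=17, then (pos=0), then result=32, then (pos=1), then result=46, then (pos=2), then result=59, then (pos=3), then result=71, then (pos=4), then result=82, then returns 82. after: total=-1, then count=0, then (not (not ((step + base) != max(base, step)))) is true, then base=-7, then result=1, then (pos=-1), then result=17, then (pos=0), then result=32, then (pos=1), then result=46, then (pos=2), then result=59, then (pos=3), then result=71, then (pos=4), then result=82, then returns 82. Both give 82.
An exhaustive pass over the 40 declared inputs shows identical outputs.
verdict: equivalent
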